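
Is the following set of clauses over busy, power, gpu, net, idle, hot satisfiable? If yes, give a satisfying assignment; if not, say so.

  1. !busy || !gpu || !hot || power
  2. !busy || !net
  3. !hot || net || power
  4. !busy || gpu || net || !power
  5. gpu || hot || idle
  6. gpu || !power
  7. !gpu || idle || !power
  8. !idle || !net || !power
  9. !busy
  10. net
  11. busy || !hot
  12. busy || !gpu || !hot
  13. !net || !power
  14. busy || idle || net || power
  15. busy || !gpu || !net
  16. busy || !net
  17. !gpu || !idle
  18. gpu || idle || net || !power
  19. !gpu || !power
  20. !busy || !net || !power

Case busy = True:
  Clause (!busy) is falsified — contradiction.
Case busy = False:
  (net) forces net = True.
  Clause (busy || !net) is falsified — contradiction.
Both cases fail, so the formula is unsatisfiable.

UNSATISFIABLE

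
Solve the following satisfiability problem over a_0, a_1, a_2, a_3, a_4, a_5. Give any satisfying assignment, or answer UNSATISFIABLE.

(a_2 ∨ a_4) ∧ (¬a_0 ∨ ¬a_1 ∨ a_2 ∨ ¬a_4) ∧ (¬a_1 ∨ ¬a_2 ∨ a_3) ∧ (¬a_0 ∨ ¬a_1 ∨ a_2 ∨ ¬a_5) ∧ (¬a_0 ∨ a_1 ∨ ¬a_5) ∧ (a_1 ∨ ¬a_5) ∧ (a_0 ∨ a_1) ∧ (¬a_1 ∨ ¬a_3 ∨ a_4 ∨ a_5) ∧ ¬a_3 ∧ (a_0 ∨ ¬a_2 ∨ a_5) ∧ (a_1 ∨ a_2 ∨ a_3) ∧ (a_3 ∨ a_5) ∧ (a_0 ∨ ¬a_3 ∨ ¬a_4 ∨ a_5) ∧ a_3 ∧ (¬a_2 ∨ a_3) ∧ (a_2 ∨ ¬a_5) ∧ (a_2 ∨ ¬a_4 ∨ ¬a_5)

Case a_3 = True:
  Clause (¬a_3) is falsified — contradiction.
Case a_3 = False:
  Clause (a_3) is falsified — contradiction.
Both cases fail, so the formula is unsatisfiable.

Unsatisfiable — no assignment works.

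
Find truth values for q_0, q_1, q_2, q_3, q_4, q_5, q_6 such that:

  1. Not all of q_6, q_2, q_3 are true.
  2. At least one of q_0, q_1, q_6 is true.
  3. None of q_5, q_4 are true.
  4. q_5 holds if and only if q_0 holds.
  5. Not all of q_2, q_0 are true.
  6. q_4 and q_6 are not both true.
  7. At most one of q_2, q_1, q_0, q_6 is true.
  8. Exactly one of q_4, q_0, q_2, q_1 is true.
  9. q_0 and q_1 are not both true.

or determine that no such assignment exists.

q_0=F, q_1=T, q_2=F, q_3=F, q_4=F, q_5=F, q_6=F

  (1) {q_6, q_2, q_3}: 0/3 true — not all ✓
  (2) {q_0, q_1, q_6}: 1 true — at least one ✓
  (3) {q_5, q_4}: 0 true — none ✓
  (4) q_5=F, q_0=F — same ✓
  (5) {q_2, q_0}: 0/2 true — not all ✓
  (6) q_4=F, q_6=F — not both ✓
  (7) {q_2, q_1, q_0, q_6}: 1 true — at most one ✓
  (8) {q_4, q_0, q_2, q_1}: 1 true — exactly one ✓
  (9) q_0=F, q_1=T — not both ✓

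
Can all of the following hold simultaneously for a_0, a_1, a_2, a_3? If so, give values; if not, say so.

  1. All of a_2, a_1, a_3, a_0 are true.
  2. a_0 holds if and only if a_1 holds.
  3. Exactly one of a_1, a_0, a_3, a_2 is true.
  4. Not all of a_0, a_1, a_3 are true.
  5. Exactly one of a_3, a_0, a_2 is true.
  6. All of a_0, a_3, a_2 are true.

Case a_0 = True:
  (1) forces a_2 = True.
  Constraint (3) is violated (a_0=T, a_2=T) — contradiction.
Case a_0 = False:
  Constraint (1) is violated (a_0=F) — contradiction.
Both cases fail — unsatisfiable.

The formula is unsatisfiable.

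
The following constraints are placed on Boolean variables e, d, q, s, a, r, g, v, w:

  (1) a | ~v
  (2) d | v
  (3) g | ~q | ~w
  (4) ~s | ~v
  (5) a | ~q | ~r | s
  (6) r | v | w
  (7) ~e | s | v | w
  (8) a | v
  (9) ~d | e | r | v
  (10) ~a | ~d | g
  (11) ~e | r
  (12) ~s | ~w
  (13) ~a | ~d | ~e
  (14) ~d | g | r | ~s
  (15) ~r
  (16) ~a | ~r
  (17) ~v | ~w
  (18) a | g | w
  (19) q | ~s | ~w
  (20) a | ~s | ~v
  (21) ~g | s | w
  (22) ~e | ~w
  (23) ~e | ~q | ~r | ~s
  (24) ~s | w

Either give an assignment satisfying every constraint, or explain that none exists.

Unit clause (~r) forces r = False.
In (~e | r) only ~e is left, so e = False.
Set d = False.
  then (d | v) forces v = True.
  then (~s | ~v) forces s = False.
  then (~v | ~w) forces w = False.
  then (~g | s | w) forces g = False.
  then (a | ~v) forces a = True.
Set q = False.
All clauses satisfied.

e = False, d = False, q = False, s = False, a = True, r = False, g = False, v = True, w = False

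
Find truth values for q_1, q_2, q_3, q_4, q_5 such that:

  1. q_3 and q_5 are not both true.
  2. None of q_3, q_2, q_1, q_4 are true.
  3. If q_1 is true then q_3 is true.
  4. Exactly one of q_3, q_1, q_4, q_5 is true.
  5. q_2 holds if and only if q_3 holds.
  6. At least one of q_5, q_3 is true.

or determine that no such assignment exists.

q_1 = False; q_2 = False; q_3 = False; q_4 = False; q_5 = True

  (1) q_3=F, q_5=T — not both ✓
  (2) {q_3, q_2, q_1, q_4}: 0 true — none ✓
  (3) q_1=F ⇒ q_3: vacuous ✓
  (4) {q_3, q_1, q_4, q_5}: 1 true — exactly one ✓
  (5) q_2=F, q_3=F — same ✓
  (6) {q_5, q_3}: 1 true — at least one ✓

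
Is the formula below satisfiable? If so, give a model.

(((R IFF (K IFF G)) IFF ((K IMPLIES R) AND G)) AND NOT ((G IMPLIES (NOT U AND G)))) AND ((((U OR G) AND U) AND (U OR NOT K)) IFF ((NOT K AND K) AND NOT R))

The formula is unsatisfiable.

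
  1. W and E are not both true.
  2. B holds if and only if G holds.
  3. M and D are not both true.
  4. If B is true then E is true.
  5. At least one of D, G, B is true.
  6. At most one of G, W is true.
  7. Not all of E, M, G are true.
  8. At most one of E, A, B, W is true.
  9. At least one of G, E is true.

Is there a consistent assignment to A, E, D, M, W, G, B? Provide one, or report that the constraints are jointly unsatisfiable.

A=F, E=T, D=T, M=F, W=F, G=F, B=F

  (1) W=F, E=T — not both ✓
  (2) B=F, G=F — same ✓
  (3) M=F, D=T — not both ✓
  (4) B=F ⇒ E: vacuous ✓
  (5) {D, G, B}: 1 true — at least one ✓
  (6) {G, W}: 0 true — at most one ✓
  (7) {E, M, G}: 1/3 true — not all ✓
  (8) {E, A, B, W}: 1 true — at most one ✓
  (9) {G, E}: 1 true — at least one ✓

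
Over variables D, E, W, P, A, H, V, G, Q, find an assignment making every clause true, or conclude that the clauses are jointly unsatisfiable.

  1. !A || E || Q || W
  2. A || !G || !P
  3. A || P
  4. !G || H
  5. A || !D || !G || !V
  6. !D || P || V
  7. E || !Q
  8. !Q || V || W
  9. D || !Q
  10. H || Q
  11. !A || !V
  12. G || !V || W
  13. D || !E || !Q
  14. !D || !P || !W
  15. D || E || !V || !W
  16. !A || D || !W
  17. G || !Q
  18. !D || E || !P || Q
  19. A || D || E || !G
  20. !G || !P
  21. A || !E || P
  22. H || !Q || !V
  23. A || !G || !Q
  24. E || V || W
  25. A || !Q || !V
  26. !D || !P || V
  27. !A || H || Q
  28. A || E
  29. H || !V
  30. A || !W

D = False, E = True, W = False, P = True, A = False, H = True, V = False, G = False, Q = False

Set D = False.
  then (D || !Q) forces Q = False.
  then (H || Q) forces H = True.
Set E = True.
Try W = True:
  (!A || D || !W) forces A = False.
  clause (A || !W) is falsified — backtrack.
So W = False.
Set P = True.
  then (!G || !P) forces G = False.
  then (G || !V || W) forces V = False.
Set A = False.
All clauses satisfied.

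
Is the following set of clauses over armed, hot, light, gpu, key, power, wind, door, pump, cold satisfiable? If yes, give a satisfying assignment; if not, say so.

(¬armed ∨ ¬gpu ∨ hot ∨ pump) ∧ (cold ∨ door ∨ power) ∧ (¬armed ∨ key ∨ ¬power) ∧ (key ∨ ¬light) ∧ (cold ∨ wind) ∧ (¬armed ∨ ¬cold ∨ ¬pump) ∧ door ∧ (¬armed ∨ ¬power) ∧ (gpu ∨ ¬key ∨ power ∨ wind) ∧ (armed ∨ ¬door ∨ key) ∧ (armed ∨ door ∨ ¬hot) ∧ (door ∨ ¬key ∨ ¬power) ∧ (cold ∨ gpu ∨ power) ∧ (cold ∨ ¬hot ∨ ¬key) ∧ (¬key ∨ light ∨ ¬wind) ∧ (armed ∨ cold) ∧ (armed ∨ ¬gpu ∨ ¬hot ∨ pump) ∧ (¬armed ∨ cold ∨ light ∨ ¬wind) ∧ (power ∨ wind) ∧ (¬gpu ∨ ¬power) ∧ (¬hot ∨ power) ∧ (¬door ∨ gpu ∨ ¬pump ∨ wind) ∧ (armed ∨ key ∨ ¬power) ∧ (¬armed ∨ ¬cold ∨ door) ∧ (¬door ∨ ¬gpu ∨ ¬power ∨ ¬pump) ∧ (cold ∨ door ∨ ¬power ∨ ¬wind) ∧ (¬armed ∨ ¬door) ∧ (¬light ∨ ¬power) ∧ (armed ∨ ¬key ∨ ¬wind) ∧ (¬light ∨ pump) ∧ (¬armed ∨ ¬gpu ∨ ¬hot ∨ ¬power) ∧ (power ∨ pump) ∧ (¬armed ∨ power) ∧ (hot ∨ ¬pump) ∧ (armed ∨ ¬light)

Unit clause (door) forces door = True.
In (¬armed ∨ ¬door) only ¬armed is left, so armed = False.
In (armed ∨ ¬light) only ¬light is left, so light = False.
In (armed ∨ ¬door ∨ key) only key is left, so key = True.
In (¬key ∨ light ∨ ¬wind) only ¬wind is left, so wind = False.
In (armed ∨ cold) only cold is left, so cold = True.
In (power ∨ wind) only power is left, so power = True.
In (¬gpu ∨ ¬power) only ¬gpu is left, so gpu = False.
In (¬door ∨ gpu ∨ ¬pump ∨ wind) only ¬pump is left, so pump = False.
Set hot = True.
All clauses satisfied.

armed=F, hot=T, light=F, gpu=F, key=T, power=T, wind=F, door=T, pump=F, cold=T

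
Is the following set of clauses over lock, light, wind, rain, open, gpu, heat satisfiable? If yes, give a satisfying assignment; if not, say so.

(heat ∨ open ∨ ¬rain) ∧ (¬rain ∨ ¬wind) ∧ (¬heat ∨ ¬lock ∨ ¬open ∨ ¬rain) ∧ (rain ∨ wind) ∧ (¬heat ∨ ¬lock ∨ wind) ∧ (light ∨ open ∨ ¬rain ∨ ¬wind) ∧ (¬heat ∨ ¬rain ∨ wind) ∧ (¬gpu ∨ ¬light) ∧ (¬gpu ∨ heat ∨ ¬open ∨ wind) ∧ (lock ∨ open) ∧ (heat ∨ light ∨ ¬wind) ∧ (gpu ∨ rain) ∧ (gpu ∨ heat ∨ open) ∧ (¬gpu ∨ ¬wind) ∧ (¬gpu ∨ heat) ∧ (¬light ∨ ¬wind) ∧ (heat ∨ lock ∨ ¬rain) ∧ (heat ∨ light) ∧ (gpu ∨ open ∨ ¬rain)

Set lock = True.
Try light = False:
  (heat ∨ light) forces heat = True.
  (¬heat ∨ ¬lock ∨ wind) forces wind = True.
  (¬rain ∨ ¬wind) forces rain = False.
  (gpu ∨ rain) forces gpu = True.
  clause (¬gpu ∨ ¬wind) is falsified — backtrack.
So light = True.
  then (¬gpu ∨ ¬light) forces gpu = False.
  then (gpu ∨ rain) forces rain = True.
  then (¬light ∨ ¬wind) forces wind = False.
  then (gpu ∨ open ∨ ¬rain) forces open = True.
  then (¬heat ∨ ¬lock ∨ ¬open ∨ ¬rain) forces heat = False.
All clauses satisfied.

lock=T; light=T; wind=F; rain=T; open=T; gpu=F; heat=F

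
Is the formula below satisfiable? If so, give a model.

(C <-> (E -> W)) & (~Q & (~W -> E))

C = True, E = False, Q = False, W = True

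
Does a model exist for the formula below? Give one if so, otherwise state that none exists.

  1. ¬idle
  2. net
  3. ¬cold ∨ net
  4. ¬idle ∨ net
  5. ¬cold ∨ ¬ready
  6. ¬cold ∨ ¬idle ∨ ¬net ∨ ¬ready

ready = True; net = True; cold = False; idle = False

Unit clause (¬idle) forces idle = False.
Unit clause (net) forces net = True.
Set ready = True.
  then (¬cold ∨ ¬ready) forces cold = False.
Check each clause:
  (¬idle): ¬idle holds.
  (net): net holds.
  (¬cold ∨ net): ¬cold holds.
  (¬idle ∨ net): ¬idle holds.
  (¬cold ∨ ¬ready): ¬cold holds.
  (¬cold ∨ ¬idle ∨ ¬net ∨ ¬ready): ¬cold holds.
All clauses satisfied.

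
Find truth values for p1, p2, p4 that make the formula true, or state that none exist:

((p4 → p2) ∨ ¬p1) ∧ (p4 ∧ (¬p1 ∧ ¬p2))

p1: False; p2: False; p4: True

  (p4 → p2) ∨ ¬p1 = True
    p4 → p2 = False
    ¬p1 = True
  p4 ∧ (¬p1 ∧ ¬p2) = True
    ¬p1 ∧ ¬p2 = True
      ¬p1 = True
      ¬p2 = True
Both conjuncts True, so the formula holds.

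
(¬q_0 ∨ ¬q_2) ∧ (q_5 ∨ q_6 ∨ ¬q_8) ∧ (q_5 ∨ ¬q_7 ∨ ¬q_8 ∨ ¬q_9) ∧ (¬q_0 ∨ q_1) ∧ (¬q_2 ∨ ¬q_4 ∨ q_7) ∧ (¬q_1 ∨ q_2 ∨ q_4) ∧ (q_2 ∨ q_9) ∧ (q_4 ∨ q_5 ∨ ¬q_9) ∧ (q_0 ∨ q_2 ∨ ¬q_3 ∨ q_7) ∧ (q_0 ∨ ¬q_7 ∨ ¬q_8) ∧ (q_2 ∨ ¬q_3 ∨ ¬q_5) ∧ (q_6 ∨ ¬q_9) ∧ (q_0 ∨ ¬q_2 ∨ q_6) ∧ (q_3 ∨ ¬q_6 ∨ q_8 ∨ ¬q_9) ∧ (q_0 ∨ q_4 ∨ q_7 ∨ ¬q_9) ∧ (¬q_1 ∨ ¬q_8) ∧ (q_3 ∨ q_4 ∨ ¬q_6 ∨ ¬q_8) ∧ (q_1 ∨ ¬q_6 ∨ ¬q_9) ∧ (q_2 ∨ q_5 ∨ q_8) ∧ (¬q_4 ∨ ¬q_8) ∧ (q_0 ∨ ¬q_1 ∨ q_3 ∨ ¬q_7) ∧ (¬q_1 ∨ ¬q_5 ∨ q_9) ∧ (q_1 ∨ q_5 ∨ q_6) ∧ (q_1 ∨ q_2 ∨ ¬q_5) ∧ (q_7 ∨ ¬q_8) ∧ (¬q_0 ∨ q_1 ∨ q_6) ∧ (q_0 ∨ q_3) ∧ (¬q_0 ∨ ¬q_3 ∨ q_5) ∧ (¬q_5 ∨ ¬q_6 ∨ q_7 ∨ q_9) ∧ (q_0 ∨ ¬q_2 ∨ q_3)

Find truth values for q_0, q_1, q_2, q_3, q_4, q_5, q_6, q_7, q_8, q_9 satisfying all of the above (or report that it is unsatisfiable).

q_0 = False, q_1 = False, q_2 = True, q_3 = True, q_4 = False, q_5 = False, q_6 = True, q_7 = True, q_8 = False, q_9 = False

Set q_0 = False.
  then (q_0 ∨ q_3) forces q_3 = True.
Set q_1 = False.
Set q_2 = True.
  then (q_0 ∨ ¬q_2 ∨ q_6) forces q_6 = True.
  then (q_1 ∨ ¬q_6 ∨ ¬q_9) forces q_9 = False.
Set q_4 = False.
Set q_5 = False.
Set q_7 = True.
  then (q_0 ∨ ¬q_7 ∨ ¬q_8) forces q_8 = False.
All clauses satisfied.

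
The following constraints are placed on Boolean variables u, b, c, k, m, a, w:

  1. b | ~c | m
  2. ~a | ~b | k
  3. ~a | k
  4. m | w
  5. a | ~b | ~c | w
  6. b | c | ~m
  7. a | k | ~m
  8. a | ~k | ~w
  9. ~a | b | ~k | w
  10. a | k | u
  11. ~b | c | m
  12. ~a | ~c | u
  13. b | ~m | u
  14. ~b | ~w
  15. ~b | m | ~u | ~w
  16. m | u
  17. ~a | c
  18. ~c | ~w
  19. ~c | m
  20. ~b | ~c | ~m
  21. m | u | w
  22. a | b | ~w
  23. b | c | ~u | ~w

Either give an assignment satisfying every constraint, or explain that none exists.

Set u = True.
Set b = True.
  then (~b | ~w) forces w = False.
  then (m | w) forces m = True.
  then (~b | ~c | ~m) forces c = False.
  then (~a | c) forces a = False.
  then (a | k | ~m) forces k = True.
All clauses satisfied.

u = True, b = True, c = False, k = True, m = True, a = False, w = False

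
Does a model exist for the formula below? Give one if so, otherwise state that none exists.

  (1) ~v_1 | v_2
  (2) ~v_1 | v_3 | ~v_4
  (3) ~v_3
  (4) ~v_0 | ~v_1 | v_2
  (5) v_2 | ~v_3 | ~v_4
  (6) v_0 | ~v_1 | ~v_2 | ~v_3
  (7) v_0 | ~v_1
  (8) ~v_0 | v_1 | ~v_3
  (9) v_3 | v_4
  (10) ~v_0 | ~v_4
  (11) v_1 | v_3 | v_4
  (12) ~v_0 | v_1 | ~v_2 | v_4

v_0=F, v_1=F, v_2=F, v_3=F, v_4=T

Unit clause (~v_3) forces v_3 = False.
In (v_3 | v_4) only v_4 is left, so v_4 = True.
In (~v_0 | ~v_4) only ~v_0 is left, so v_0 = False.
In (~v_1 | v_3 | ~v_4) only ~v_1 is left, so v_1 = False.
Set v_2 = False.
All clauses satisfied.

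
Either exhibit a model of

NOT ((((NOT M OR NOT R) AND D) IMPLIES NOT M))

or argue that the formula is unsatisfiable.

M = True, D = True, R = False

  NOT ((((NOT M OR NOT R) AND D) IMPLIES NOT M)) = True
    ((NOT M OR NOT R) AND D) IMPLIES NOT M = False
      (NOT M OR NOT R) AND D = True
        NOT M OR NOT R = True
          NOT M = False
          NOT R = True
      NOT M = False
The formula evaluates to True.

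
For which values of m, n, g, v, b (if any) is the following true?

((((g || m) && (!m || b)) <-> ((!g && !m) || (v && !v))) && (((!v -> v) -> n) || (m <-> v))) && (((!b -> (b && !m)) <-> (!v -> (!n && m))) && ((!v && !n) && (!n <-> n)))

The conjunct !n <-> n is unsatisfiable on its own:
  n=F: evaluates to False.
  n=T: evaluates to False.
So the whole conjunction is unsatisfiable.

No satisfying assignment exists.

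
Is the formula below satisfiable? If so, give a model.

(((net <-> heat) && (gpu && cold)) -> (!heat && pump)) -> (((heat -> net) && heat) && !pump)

cold = False; gpu = False; heat = True; net = True; pump = False

  (((net <-> heat) && (gpu && cold)) -> (!heat && pump)) -> (((heat -> net) && heat) && !pump) = True
    ((net <-> heat) && (gpu && cold)) -> (!heat && pump) = True
      (net <-> heat) && (gpu && cold) = False
        net <-> heat = True
        gpu && cold = False
      !heat && pump = False
        !heat = False
    ((heat -> net) && heat) && !pump = True
      (heat -> net) && heat = True
        heat -> net = True
      !pump = True
The formula evaluates to True.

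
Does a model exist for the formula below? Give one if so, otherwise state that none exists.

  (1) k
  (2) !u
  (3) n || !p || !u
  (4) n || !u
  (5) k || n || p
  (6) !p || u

u=F, k=T, n=F, p=F

Unit clause (k) forces k = True.
Unit clause (!u) forces u = False.
In (!p || u) only !p is left, so p = False.
Set n = False.
Check each clause:
  (k): k holds.
  (!u): !u holds.
  (n || !p || !u): !p holds.
  (n || !u): !u holds.
  (k || n || p): k holds.
  (!p || u): !p holds.
All clauses satisfied.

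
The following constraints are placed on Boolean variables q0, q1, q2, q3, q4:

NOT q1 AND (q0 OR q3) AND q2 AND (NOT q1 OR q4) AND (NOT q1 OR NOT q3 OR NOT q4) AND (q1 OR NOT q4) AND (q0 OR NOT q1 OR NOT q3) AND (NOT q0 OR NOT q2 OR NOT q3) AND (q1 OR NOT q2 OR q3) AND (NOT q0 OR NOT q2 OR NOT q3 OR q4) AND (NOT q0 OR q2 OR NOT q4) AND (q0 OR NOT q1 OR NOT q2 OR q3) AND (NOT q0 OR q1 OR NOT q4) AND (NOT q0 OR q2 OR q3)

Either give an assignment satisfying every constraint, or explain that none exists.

q0 = False; q1 = False; q2 = True; q3 = True; q4 = False

Unit clause (NOT q1) forces q1 = False.
Unit clause (q2) forces q2 = True.
In (q1 OR NOT q4) only NOT q4 is left, so q4 = False.
In (q1 OR NOT q2 OR q3) only q3 is left, so q3 = True.
In (NOT q0 OR NOT q2 OR NOT q3 OR q4) only NOT q0 is left, so q0 = False.
All clauses satisfied.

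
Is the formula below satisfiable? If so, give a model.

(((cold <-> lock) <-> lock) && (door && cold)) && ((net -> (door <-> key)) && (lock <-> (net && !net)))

cold = True, lock = False, key = True, door = True, net = False

  ((cold <-> lock) <-> lock) && (door && cold) = True
    (cold <-> lock) <-> lock = True
      cold <-> lock = False
    door && cold = True
  (net -> (door <-> key)) && (lock <-> (net && !net)) = True
    net -> (door <-> key) = True
      door <-> key = True
    lock <-> (net && !net) = True
      net && !net = False
        !net = True
Both conjuncts True, so the formula holds.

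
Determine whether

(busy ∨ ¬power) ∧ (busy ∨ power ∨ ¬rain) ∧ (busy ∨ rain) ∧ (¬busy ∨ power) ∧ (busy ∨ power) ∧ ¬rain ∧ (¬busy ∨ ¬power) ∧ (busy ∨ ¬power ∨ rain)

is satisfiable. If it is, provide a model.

Unsatisfiable

Case rain = True:
  Clause (¬rain) is falsified — contradiction.
Case rain = False:
  (busy ∨ rain) forces busy = True.
  (¬busy ∨ power) forces power = True.
  Clause (¬busy ∨ ¬power) is falsified — contradiction.
Both cases fail, so the formula is unsatisfiable.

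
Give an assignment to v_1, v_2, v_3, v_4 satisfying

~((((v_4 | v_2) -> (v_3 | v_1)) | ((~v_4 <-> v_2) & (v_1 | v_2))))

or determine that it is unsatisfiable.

v_1 = False; v_2 = False; v_3 = False; v_4 = True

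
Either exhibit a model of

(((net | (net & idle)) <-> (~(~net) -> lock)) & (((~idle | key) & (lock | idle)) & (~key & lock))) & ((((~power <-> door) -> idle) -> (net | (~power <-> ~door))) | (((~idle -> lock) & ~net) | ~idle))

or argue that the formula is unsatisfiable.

power = True, net = True, lock = True, key = False, idle = False, door = False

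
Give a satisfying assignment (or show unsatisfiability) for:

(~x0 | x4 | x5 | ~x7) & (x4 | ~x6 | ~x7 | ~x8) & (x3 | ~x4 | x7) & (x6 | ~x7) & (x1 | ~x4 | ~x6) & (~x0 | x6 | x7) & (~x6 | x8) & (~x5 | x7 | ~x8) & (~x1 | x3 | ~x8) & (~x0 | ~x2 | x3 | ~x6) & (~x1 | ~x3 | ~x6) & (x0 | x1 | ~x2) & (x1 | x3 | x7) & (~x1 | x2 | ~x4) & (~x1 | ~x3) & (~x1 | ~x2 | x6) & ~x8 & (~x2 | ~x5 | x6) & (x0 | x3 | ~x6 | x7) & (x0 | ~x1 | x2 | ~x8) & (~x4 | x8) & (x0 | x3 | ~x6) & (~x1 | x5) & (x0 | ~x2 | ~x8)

Unit clause (~x8) forces x8 = False.
In (~x4 | x8) only ~x4 is left, so x4 = False.
In (~x6 | x8) only ~x6 is left, so x6 = False.
In (x6 | ~x7) only ~x7 is left, so x7 = False.
In (~x0 | x6 | x7) only ~x0 is left, so x0 = False.
Set x1 = True.
  then (~x1 | ~x3) forces x3 = False.
  then (~x1 | ~x2 | x6) forces x2 = False.
  then (~x1 | x5) forces x5 = True.
All clauses satisfied.

x0 = False, x1 = True, x2 = False, x3 = False, x4 = False, x5 = True, x6 = False, x7 = False, x8 = False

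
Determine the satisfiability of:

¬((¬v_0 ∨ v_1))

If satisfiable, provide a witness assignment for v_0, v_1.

v_0: True; v_1: False

  ¬((¬v_0 ∨ v_1)) = True
    ¬v_0 ∨ v_1 = False
      ¬v_0 = False
The formula evaluates to True.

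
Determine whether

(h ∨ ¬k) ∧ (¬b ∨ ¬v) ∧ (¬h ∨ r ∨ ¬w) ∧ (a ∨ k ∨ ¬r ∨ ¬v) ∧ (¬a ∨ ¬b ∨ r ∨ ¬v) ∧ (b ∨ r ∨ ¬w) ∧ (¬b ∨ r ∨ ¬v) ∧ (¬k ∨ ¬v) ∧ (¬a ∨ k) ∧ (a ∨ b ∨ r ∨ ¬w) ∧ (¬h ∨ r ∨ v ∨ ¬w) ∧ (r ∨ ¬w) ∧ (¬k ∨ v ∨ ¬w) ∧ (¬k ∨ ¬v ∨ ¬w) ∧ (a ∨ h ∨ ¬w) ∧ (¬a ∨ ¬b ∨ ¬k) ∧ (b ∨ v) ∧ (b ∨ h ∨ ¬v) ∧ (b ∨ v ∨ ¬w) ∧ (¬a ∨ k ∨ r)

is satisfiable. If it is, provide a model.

Set a = False.
Set r = True.
Set k = False.
  then (a ∨ k ∨ ¬r ∨ ¬v) forces v = False.
  then (b ∨ v) forces b = True.
Set w = True.
  then (a ∨ h ∨ ¬w) forces h = True.
All clauses satisfied.

a = False; r = True; k = False; w = True; h = True; b = True; v = False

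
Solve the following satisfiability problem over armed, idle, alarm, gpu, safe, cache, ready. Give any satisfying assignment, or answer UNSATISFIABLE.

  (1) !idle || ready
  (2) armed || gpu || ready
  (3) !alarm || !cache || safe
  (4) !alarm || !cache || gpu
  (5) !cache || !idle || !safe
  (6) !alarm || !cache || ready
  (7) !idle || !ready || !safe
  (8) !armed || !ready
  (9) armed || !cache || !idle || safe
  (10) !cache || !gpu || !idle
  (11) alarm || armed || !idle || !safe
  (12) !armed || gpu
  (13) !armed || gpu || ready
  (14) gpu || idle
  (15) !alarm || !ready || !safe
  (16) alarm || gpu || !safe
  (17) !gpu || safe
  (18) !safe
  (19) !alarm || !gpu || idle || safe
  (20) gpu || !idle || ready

Unit clause (!safe) forces safe = False.
In (!gpu || safe) only !gpu is left, so gpu = False.
In (!armed || gpu) only !armed is left, so armed = False.
In (gpu || idle) only idle is left, so idle = True.
In (gpu || !idle || ready) only ready is left, so ready = True.
In (armed || !cache || !idle || safe) only !cache is left, so cache = False.
Set alarm = True.
All clauses satisfied.

armed = False, idle = True, alarm = True, gpu = False, safe = False, cache = False, ready = True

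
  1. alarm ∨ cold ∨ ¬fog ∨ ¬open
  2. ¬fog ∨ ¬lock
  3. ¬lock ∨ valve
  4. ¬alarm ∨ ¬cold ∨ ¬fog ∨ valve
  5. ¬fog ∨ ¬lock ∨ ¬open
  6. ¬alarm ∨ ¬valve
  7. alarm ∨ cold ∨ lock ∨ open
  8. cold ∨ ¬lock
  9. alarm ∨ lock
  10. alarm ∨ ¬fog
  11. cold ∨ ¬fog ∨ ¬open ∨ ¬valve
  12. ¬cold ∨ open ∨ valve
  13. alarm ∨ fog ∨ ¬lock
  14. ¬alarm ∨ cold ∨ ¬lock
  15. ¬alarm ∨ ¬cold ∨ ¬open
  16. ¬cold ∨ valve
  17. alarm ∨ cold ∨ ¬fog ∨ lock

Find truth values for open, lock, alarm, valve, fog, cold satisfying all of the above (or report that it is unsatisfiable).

Set open = True.
Set lock = False.
  then (alarm ∨ lock) forces alarm = True.
  then (¬alarm ∨ ¬cold ∨ ¬open) forces cold = False.
  then (¬alarm ∨ ¬valve) forces valve = False.
Set fog = False.
All clauses satisfied.

open = True; lock = False; alarm = True; valve = False; fog = False; cold = False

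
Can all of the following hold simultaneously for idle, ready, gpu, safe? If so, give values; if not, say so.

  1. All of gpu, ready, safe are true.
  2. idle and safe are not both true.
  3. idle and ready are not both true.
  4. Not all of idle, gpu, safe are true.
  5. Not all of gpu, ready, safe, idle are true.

idle: False, ready: True, gpu: True, safe: True

  (1) {gpu, ready, safe}: all 3 true ✓
  (2) idle=F, safe=T — not both ✓
  (3) idle=F, ready=T — not both ✓
  (4) {idle, gpu, safe}: 2/3 true — not all ✓
  (5) {gpu, ready, safe, idle}: 3/4 true — not all ✓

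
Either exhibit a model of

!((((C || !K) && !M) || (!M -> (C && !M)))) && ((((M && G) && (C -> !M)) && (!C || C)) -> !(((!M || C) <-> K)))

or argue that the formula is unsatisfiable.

G = False, M = False, C = False, K = True

  !((((C || !K) && !M) || (!M -> (C && !M)))) = True
    ((C || !K) && !M) || (!M -> (C && !M)) = False
      (C || !K) && !M = False
        C || !K = False
          !K = False
        !M = True
      !M -> (C && !M) = False
        !M = True
        C && !M = False
          !M = True
  (((M && G) && (C -> !M)) && (!C || C)) -> !(((!M || C) <-> K)) = True
    ((M && G) && (C -> !M)) && (!C || C) = False
      (M && G) && (C -> !M) = False
        M && G = False
        C -> !M = True
          !M = True
      !C || C = True
        !C = True
    !(((!M || C) <-> K)) = False
      (!M || C) <-> K = True
        !M || C = True
          !M = True
Both conjuncts True, so the formula holds.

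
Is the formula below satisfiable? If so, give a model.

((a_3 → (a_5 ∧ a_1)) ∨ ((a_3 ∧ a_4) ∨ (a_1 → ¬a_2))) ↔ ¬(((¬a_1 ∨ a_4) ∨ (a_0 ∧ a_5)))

a_0=F, a_1=T, a_2=F, a_3=F, a_4=F, a_5=F

  ((a_3 → (a_5 ∧ a_1)) ∨ ((a_3 ∧ a_4) ∨ (a_1 → ¬a_2))) ↔ ¬(((¬a_1 ∨ a_4) ∨ (a_0 ∧ a_5))) = True
    (a_3 → (a_5 ∧ a_1)) ∨ ((a_3 ∧ a_4) ∨ (a_1 → ¬a_2)) = True
      a_3 → (a_5 ∧ a_1) = True
        a_5 ∧ a_1 = False
      (a_3 ∧ a_4) ∨ (a_1 → ¬a_2) = True
        a_3 ∧ a_4 = False
        a_1 → ¬a_2 = True
          ¬a_2 = True
    ¬(((¬a_1 ∨ a_4) ∨ (a_0 ∧ a_5))) = True
      (¬a_1 ∨ a_4) ∨ (a_0 ∧ a_5) = False
        ¬a_1 ∨ a_4 = False
          ¬a_1 = False
        a_0 ∧ a_5 = False
The formula evaluates to True.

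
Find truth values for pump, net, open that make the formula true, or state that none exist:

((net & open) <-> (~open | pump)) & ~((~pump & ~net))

pump=T; net=T; open=T

  (net & open) <-> (~open | pump) = True
    net & open = True
    ~open | pump = True
      ~open = False
  ~((~pump & ~net)) = True
    ~pump & ~net = False
      ~pump = False
      ~net = False
Both conjuncts True, so the formula holds.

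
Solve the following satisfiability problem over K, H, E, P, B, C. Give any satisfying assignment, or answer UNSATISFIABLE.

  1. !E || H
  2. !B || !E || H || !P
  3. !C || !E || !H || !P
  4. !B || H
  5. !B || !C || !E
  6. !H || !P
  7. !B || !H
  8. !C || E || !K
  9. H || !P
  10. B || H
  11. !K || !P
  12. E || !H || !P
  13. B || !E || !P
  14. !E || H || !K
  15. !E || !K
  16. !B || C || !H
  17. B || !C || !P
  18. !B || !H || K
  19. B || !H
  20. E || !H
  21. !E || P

Case B = True:
  (!B || H) forces H = True.
  Clause (!B || !H) is falsified — contradiction.
Case B = False:
  (B || H) forces H = True.
  Clause (B || !H) is falsified — contradiction.
Both cases fail, so the formula is unsatisfiable.

The formula is unsatisfiable.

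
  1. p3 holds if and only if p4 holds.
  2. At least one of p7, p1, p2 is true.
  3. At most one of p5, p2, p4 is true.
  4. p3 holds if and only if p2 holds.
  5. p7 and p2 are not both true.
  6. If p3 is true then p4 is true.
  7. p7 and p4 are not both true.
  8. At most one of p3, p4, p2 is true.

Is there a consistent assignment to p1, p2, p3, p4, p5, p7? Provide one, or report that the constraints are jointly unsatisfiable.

p1 = True, p2 = False, p3 = False, p4 = False, p5 = False, p7 = False

  (1) p3=F, p4=F — same ✓
  (2) {p7, p1, p2}: 1 true — at least one ✓
  (3) {p5, p2, p4}: 0 true — at most one ✓
  (4) p3=F, p2=F — same ✓
  (5) p7=F, p2=F — not both ✓
  (6) p3=F ⇒ p4: vacuous ✓
  (7) p7=F, p4=F — not both ✓
  (8) {p3, p4, p2}: 0 true — at most one ✓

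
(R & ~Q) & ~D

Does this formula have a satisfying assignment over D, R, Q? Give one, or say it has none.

D=F, R=T, Q=F

  R & ~Q = True
    ~Q = True
  ~D = True
Both conjuncts True, so the formula holds.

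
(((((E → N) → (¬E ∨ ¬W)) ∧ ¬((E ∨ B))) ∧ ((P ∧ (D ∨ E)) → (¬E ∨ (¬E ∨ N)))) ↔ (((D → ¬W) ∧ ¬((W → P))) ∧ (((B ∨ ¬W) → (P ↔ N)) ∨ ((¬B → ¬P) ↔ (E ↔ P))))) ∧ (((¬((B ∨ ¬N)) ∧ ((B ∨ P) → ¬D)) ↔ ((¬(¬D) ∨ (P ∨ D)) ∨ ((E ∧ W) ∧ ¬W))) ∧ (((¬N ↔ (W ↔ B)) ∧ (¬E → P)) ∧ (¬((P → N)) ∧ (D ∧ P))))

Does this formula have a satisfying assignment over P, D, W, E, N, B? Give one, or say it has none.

Unsatisfiable

Case P = True: the formula simplifies to ¬(((((E → N) → (¬E ∨ ¬W)) ∧ ¬((E ∨ B))) ∧ ((D ∨ E) → (¬E ∨ (¬E ∨ N))))) ∧ ((¬((B ∨ ¬N)) ∧ ¬D) ∧ ((¬N ↔ (W ↔ B)) ∧ (¬N ∧ D))).
  D = True: the conjunct ¬D is False.
  D = False: the conjunct D is False.
Case P = False: the conjunct ¬((P → N)) becomes ¬((False → N)) = False.
Both cases fail — unsatisfiable.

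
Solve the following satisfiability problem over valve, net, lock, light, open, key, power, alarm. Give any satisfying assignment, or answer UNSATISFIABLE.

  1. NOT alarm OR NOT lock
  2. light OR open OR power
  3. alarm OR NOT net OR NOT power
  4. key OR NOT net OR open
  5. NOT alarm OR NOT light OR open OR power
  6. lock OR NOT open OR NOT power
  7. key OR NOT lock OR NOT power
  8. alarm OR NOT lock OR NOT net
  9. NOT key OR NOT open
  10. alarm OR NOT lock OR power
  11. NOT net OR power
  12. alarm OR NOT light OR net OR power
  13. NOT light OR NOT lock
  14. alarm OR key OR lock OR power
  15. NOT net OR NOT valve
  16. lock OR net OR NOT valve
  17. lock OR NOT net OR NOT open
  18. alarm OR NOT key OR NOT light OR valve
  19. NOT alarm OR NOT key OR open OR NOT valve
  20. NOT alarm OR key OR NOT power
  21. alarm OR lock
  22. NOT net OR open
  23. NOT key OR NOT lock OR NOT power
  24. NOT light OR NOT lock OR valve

valve = False, net = False, lock = False, light = True, open = True, key = False, power = False, alarm = True

Set valve = False.
Try net = True:
  (NOT net OR power) forces power = True.
  (alarm OR NOT net OR NOT power) forces alarm = True.
  (NOT alarm OR NOT lock) forces lock = False.
  (lock OR NOT open OR NOT power) forces open = False.
  clause (NOT net OR open) is falsified — backtrack.
So net = False.
Set lock = False.
  then (alarm OR lock) forces alarm = True.
Set light = True.
Set open = True.
  then (lock OR NOT open OR NOT power) forces power = False.
  then (NOT key OR NOT open) forces key = False.
All clauses satisfied.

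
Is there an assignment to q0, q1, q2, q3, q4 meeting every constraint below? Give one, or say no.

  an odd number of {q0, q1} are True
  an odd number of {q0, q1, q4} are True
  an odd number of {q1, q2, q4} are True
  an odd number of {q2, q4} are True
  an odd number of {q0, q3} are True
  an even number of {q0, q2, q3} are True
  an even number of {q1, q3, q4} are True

q0 = True, q1 = False, q2 = True, q3 = False, q4 = False

{q0, q1}: 1 true → odd ✓
{q0, q1, q4}: 1 true → odd ✓
{q1, q2, q4}: 1 true → odd ✓
{q2, q4}: 1 true → odd ✓
{q0, q3}: 1 true → odd ✓
{q0, q2, q3}: 2 true → even ✓
{q1, q3, q4}: 0 true → even ✓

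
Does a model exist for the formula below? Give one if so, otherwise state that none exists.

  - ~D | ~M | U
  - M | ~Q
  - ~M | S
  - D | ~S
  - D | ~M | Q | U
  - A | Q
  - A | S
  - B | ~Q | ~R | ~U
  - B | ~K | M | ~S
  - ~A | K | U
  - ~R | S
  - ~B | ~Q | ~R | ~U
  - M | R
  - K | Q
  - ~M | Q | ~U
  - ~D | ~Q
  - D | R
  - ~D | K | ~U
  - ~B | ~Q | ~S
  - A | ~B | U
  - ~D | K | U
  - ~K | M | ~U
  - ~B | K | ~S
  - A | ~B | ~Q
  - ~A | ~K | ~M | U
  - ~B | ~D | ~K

No satisfying assignment exists.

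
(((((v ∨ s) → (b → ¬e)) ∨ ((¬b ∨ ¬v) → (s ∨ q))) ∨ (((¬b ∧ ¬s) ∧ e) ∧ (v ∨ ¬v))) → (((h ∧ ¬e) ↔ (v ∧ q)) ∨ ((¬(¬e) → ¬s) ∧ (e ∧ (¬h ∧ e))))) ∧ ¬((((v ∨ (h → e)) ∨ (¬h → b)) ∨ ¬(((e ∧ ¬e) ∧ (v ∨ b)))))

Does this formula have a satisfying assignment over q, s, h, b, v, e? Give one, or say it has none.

UNSATISFIABLE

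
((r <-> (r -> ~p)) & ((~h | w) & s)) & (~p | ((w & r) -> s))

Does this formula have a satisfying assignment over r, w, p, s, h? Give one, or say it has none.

r=T; w=F; p=F; s=T; h=F

  (r <-> (r -> ~p)) & ((~h | w) & s) = True
    r <-> (r -> ~p) = True
      r -> ~p = True
        ~p = True
    (~h | w) & s = True
      ~h | w = True
        ~h = True
  ~p | ((w & r) -> s) = True
    ~p = True
    (w & r) -> s = True
      w & r = False
Both conjuncts True, so the formula holds.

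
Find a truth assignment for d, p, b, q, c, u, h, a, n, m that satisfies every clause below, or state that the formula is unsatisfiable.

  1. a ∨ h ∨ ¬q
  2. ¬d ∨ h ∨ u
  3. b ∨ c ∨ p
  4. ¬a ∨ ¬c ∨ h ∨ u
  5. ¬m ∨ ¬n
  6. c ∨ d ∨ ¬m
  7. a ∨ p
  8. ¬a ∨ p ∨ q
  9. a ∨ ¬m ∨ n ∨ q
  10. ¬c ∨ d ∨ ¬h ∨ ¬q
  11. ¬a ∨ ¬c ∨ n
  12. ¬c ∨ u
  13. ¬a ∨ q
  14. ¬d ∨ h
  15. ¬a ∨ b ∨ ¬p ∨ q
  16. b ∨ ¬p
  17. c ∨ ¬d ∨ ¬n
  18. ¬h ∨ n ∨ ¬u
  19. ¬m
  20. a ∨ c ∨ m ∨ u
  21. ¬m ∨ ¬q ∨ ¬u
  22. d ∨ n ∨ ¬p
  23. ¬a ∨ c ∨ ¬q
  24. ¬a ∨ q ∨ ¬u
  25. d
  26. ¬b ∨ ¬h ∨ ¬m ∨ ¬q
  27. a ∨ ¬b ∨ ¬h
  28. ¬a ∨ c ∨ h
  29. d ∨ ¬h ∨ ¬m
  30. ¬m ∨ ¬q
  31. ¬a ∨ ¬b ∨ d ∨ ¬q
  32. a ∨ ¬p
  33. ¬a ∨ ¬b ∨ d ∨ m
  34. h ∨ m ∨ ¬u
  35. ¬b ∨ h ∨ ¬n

Unit clause (¬m) forces m = False.
Unit clause (d) forces d = True.
In (¬d ∨ h) only h is left, so h = True.
Set p = False.
  then (a ∨ p) forces a = True.
  then (¬a ∨ p ∨ q) forces q = True.
  then (¬a ∨ c ∨ ¬q) forces c = True.
  then (¬a ∨ ¬c ∨ n) forces n = True.
  then (¬c ∨ u) forces u = True.
Set b = True.
All clauses satisfied.

d=T; p=F; b=T; q=T; c=T; u=T; h=T; a=T; n=T; m=F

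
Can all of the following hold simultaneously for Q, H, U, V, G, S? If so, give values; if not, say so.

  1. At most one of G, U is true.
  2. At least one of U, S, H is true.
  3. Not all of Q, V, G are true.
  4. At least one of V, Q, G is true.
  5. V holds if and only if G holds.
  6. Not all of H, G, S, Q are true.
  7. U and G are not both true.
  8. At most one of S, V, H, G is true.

Q = True; H = True; U = True; V = False; G = False; S = False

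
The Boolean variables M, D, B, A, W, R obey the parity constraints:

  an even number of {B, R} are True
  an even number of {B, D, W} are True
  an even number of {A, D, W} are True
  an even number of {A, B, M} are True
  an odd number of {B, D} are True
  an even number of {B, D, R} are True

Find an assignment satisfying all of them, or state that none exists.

M: False, D: False, B: True, A: True, W: True, R: True

{B, R}: 2 true → even ✓
{B, D, W}: 2 true → even ✓
{A, D, W}: 2 true → even ✓
{A, B, M}: 2 true → even ✓
{B, D}: 1 true → odd ✓
{B, D, R}: 2 true → even ✓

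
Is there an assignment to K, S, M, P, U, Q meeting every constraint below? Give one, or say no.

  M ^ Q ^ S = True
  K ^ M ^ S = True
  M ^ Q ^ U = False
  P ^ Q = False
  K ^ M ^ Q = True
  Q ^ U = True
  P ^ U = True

K = False, S = False, M = True, P = False, U = True, Q = False

M ^ Q ^ S = T ^ F ^ F = True ✓
K ^ M ^ S = F ^ T ^ F = True ✓
M ^ Q ^ U = T ^ F ^ T = False ✓
P ^ Q = F ^ F = False ✓
K ^ M ^ Q = F ^ T ^ F = True ✓
Q ^ U = F ^ T = True ✓
P ^ U = F ^ T = True ✓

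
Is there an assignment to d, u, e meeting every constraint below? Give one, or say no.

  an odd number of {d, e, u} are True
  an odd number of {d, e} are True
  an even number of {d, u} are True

d = False; u = False; e = True

{d, e, u}: 1 true → odd ✓
{d, e}: 1 true → odd ✓
{d, u}: 0 true → even ✓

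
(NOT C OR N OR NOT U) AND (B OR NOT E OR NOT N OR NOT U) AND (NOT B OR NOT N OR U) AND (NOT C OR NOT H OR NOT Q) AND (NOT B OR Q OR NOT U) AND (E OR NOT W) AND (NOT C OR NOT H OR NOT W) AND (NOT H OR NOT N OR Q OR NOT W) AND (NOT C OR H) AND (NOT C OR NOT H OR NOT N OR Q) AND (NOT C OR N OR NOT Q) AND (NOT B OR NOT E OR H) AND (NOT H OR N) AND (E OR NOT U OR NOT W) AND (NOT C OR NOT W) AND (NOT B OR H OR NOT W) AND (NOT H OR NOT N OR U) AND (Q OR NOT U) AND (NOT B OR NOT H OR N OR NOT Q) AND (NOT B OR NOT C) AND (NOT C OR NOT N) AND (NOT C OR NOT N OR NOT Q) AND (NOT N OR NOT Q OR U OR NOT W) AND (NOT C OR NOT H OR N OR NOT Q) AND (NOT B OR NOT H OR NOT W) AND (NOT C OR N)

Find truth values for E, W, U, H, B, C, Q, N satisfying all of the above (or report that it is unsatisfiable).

Set E = False.
  then (E OR NOT W) forces W = False.
Set U = False.
Set H = False.
  then (NOT C OR H) forces C = False.
Set B = False.
Set Q = True.
Set N = False.
All clauses satisfied.

E = False, W = False, U = False, H = False, B = False, C = False, Q = True, N = False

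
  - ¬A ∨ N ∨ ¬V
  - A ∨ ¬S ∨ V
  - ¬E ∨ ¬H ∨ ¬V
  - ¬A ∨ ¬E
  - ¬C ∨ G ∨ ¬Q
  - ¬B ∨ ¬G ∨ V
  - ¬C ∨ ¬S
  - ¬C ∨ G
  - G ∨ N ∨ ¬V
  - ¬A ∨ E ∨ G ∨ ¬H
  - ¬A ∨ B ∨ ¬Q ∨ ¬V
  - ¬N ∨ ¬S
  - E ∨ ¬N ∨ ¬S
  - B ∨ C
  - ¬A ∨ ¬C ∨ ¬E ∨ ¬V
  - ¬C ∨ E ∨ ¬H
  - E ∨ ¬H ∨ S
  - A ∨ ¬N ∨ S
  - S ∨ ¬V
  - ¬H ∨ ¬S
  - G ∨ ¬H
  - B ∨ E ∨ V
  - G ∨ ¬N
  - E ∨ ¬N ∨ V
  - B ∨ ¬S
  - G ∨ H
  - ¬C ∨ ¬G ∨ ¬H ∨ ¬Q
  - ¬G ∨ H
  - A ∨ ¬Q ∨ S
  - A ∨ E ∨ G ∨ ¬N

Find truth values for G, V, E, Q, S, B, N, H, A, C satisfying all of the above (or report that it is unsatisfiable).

Try G = False:
  (¬C ∨ G) forces C = False.
  (B ∨ C) forces B = True.
  (G ∨ ¬H) forces H = False.
  clause (G ∨ H) is falsified — backtrack.
So G = True.
  then (¬G ∨ H) forces H = True.
  then (¬H ∨ ¬S) forces S = False.
  then (E ∨ ¬H ∨ S) forces E = True.
  then (S ∨ ¬V) forces V = False.
  then (¬A ∨ ¬E) forces A = False.
  then (¬B ∨ ¬G ∨ V) forces B = False.
  then (B ∨ C) forces C = True.
  then (A ∨ ¬N ∨ S) forces N = False.
  then (¬C ∨ ¬G ∨ ¬H ∨ ¬Q) forces Q = False.
All clauses satisfied.

G=T; V=F; E=T; Q=F; S=F; B=F; N=F; H=T; A=F; C=T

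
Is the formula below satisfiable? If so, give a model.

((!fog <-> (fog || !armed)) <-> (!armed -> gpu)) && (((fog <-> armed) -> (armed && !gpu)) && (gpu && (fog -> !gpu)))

Case gpu = True: the formula simplifies to (!fog <-> (fog || !armed)) && (!((fog <-> armed)) && !fog).
  fog = True: the conjunct !fog <-> (fog || !armed) becomes !True <-> (True || !armed) = False.
  fog = False: simplifies to !armed && !(!armed).
    armed = True: the conjunct !armed is False.
    armed = False: the conjunct !(!armed) becomes !(!False) = False.
Case gpu = False: the conjunct gpu is False.
Both cases fail — unsatisfiable.

No satisfying assignment exists.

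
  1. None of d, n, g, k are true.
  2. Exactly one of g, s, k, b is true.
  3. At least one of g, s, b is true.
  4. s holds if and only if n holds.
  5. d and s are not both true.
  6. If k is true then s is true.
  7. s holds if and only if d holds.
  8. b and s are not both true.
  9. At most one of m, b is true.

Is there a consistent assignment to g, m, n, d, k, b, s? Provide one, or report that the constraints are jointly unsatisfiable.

g = False, m = False, n = False, d = False, k = False, b = True, s = False

  (1) {d, n, g, k}: 0 true — none ✓
  (2) {g, s, k, b}: 1 true — exactly one ✓
  (3) {g, s, b}: 1 true — at least one ✓
  (4) s=F, n=F — same ✓
  (5) d=F, s=F — not both ✓
  (6) k=F ⇒ s: vacuous ✓
  (7) s=F, d=F — same ✓
  (8) b=T, s=F — not both ✓
  (9) {m, b}: 1 true — at most one ✓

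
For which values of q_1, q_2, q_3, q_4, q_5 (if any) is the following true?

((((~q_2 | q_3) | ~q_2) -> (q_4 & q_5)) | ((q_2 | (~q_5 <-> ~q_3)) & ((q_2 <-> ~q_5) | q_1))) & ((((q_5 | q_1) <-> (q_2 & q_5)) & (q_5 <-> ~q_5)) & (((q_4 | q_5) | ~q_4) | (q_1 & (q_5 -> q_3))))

The conjunct q_5 <-> ~q_5 is unsatisfiable on its own:
  q_5=F: evaluates to False.
  q_5=T: evaluates to False.
So the whole conjunction is unsatisfiable.

The formula is unsatisfiable.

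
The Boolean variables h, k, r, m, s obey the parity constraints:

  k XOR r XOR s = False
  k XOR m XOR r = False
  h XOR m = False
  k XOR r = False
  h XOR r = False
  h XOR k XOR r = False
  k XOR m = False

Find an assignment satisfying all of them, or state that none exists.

h = False; k = False; r = False; m = False; s = False

k XOR r XOR s = F XOR F XOR F = False ✓
k XOR m XOR r = F XOR F XOR F = False ✓
h XOR m = F XOR F = False ✓
k XOR r = F XOR F = False ✓
h XOR r = F XOR F = False ✓
h XOR k XOR r = F XOR F XOR F = False ✓
k XOR m = F XOR F = False ✓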